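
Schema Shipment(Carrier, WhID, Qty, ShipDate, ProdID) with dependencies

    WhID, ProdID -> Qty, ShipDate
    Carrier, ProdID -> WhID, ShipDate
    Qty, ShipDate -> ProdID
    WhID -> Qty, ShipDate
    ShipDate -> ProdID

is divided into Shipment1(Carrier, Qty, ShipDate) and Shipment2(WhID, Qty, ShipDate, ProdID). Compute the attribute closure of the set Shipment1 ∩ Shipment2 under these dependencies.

Qty, ShipDate, ProdID

Shipment1 ∩ Shipment2 = {Qty, ShipDate}.
Qty, ShipDate → ProdID applies, adding ProdID
Closure: {Qty, ShipDate, ProdID}.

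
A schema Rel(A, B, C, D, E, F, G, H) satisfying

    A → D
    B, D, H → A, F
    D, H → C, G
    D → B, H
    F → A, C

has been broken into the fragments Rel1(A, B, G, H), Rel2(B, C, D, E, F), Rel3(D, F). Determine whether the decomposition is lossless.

Chase test. Columns are A, B, C, D, E, F, G, H; row i has aⱼ where attribute j ∈ Reli, else bᵢⱼ.
Initial tableau (one row per fragment):
  row 1: a1 a2 b13 b14 b15 b16 a7 a8
  row 2: b21 a2 a3 a4 a5 a6 b27 b28
  row 3: b31 b32 b33 a4 b35 a6 b37 b38
Rows 2 and 3 agree on D; apply D→B, H and equate their B, H entries.
Rows 2 and 3 agree on F; apply F→A, C and equate their A, C entries.
Rows 2 and 3 agree on D, H; apply D, H→C, G and equate their C, G entries.
No row becomes fully distinguished — the join is lossy.

No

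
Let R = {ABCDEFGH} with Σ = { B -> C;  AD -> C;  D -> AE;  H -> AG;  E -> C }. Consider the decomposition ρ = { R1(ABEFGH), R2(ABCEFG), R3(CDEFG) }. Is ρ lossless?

No

Chase test. Columns are ABCDEFGH; row i has aⱼ where attribute j ∈ Ri, else bᵢⱼ.
Initial tableau (one row per fragment):
  row 1: a1 a2 b13 b14 a5 a6 a7 a8
  row 2: a1 a2 a3 b24 a5 a6 a7 b28
  row 3: b31 b32 a3 a4 a5 a6 a7 b38
Rows 1 and 2 agree on B; apply B→C and equate their C entries.
No row becomes fully distinguished — the join is lossy.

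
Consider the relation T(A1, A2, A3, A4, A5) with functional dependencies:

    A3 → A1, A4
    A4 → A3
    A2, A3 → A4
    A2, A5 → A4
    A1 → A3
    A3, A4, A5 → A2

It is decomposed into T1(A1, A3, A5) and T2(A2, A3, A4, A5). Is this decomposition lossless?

Common attributes: T1 ∩ T2 = {A3, A5}.
Closure of {A3, A5}: A3 → A1, A4 applies, adding A1, A4; A3, A4, A5 → A2 applies, adding A2. So (A3, A5)⁺ = {A1, A2, A3, A4, A5}.
This closure contains every attribute of T1, so T1 ∩ T2 → T1. The join is lossless.

Yes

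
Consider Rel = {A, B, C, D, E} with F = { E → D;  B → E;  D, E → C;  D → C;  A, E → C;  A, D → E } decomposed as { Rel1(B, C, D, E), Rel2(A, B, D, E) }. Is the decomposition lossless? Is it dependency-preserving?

Lossless test: (B, D, E)⁺ = {B, C, D, E}, which contains all of one fragment — lossless.
Dependency preservation: A, E → C is not contained in any single fragment, but the restricted closure of its left-hand side across the fragments still reaches the right-hand side; the remaining FDs each lie inside some fragment. All dependencies are preserved.

lossless and dependency-preserving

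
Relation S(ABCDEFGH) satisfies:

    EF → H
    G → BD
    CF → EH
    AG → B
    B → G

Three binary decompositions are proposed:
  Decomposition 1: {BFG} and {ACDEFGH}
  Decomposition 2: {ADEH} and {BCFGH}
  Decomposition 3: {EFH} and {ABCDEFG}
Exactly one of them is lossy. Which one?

Decomposition 1: common = {FG}, closure = {BDFG} → lossless.
Decomposition 2: common = {H}, closure = {H} → lossy.
Decomposition 3: common = {EF}, closure = {EFH} → lossless.

Decomposition 2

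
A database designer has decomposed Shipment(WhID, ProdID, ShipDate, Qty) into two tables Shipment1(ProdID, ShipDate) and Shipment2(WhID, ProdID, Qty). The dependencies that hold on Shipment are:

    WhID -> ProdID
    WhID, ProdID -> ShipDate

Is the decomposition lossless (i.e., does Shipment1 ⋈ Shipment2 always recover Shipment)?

Common attributes: Shipment1 ∩ Shipment2 = {ProdID}.
No dependency enlarges {ProdID}, so (ProdID)⁺ = {ProdID}.
The closure contains neither all of Shipment1 = {ProdID, ShipDate} nor all of Shipment2 = {WhID, ProdID, Qty}, so the common attributes are not a superkey of either fragment. The join is lossy.

No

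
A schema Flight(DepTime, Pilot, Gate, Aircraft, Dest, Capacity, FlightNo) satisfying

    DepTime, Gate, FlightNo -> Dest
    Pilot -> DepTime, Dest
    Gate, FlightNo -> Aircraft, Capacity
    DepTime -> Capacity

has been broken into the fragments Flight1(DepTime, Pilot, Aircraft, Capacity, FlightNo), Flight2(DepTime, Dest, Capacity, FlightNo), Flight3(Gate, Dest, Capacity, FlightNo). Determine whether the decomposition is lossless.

No

Chase test. Columns are DepTime, Pilot, Gate, Aircraft, Dest, Capacity, FlightNo; row i has aⱼ where attribute j ∈ Flighti, else bᵢⱼ.
Initial tableau (one row per fragment):
  row 1: a1 a2 b13 a4 b15 a6 a7
  row 2: a1 b22 b23 b24 a5 a6 a7
  row 3: b31 b32 a3 b34 a5 a6 a7
No row becomes fully distinguished — the join is lossy.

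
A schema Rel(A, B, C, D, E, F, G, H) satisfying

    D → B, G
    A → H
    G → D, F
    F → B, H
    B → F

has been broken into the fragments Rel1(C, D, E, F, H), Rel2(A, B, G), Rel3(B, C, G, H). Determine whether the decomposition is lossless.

Chase test. Columns are A, B, C, D, E, F, G, H; row i has aⱼ where attribute j ∈ Reli, else bᵢⱼ.
Initial tableau (one row per fragment):
  row 1: b11 b12 a3 a4 a5 a6 b17 a8
  row 2: a1 a2 b23 b24 b25 b26 a7 b28
  row 3: b31 a2 a3 b34 b35 b36 a7 a8
Rows 2 and 3 agree on G; apply G→D, F and equate their D, F entries.
Rows 2 and 3 agree on F; apply F→B, H and equate their B, H entries.
No row becomes fully distinguished — the join is lossy.

No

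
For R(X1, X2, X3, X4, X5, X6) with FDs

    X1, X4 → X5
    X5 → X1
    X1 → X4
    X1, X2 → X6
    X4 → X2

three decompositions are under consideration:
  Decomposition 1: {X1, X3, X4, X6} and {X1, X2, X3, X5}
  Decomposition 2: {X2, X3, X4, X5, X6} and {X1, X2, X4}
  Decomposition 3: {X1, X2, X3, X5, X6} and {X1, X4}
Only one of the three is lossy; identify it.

Decomposition 2

Decomposition 1: common = {X1, X3}, closure = {X1, X2, X3, X4, X5, X6} → lossless.
Decomposition 2: common = {X2, X4}, closure = {X2, X4} → lossy.
Decomposition 3: common = {X1}, closure = {X1, X2, X4, X5, X6} → lossless.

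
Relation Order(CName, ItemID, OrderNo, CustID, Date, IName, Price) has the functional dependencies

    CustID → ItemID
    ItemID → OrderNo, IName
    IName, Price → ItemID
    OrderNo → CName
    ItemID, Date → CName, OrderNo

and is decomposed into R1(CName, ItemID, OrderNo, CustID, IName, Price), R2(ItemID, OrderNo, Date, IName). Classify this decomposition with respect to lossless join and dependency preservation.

Lossless test: (ItemID, OrderNo, IName)⁺ = {CName, ItemID, OrderNo, IName}, which is a superkey of neither fragment — lossy.
Dependency preservation: ItemID, Date → CName, OrderNo is not contained in any single fragment, but the restricted closure of its left-hand side across the fragments still reaches the right-hand side; the remaining FDs each lie inside some fragment. All dependencies are preserved.

lossy but dependency-preserving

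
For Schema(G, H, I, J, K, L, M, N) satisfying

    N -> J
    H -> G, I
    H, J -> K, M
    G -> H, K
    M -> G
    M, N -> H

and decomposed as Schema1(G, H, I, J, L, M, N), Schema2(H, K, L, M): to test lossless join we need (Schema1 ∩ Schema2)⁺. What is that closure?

G, H, I, K, L, M

Schema1 ∩ Schema2 = {H, L, M}.
H → G, I applies, adding G, I
G → H, K applies, adding K
Closure: {G, H, I, K, L, M}.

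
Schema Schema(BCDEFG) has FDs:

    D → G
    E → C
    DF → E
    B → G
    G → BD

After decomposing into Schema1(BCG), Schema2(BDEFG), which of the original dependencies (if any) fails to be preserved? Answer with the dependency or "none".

Check E → C: no single fragment contains all of {CE}, and the restricted closure of {E} across the fragments never reaches {C}.
D → G is preserved.
DF → E is preserved.
B → G is preserved.
G → BD is preserved.

E → C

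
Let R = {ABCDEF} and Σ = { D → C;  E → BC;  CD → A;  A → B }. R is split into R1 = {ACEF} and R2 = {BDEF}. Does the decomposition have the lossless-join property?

Common attributes: R1 ∩ R2 = {EF}.
Closure of {EF}: E → BC applies, adding BC. So (EF)⁺ = {BCEF}.
The closure contains neither all of R1 = {ACEF} nor all of R2 = {BDEF}, so the common attributes are not a superkey of either fragment. The join is lossy.

No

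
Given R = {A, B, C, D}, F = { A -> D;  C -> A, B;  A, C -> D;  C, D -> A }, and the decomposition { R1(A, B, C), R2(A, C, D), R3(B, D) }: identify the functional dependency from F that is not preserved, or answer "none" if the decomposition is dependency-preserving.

A → D lies within R2.
C → A, B lies within R1.
A, C → D lies within R2.
C, D → A lies within R2.
Every dependency is enforceable on the fragments, so the decomposition is dependency-preserving.

none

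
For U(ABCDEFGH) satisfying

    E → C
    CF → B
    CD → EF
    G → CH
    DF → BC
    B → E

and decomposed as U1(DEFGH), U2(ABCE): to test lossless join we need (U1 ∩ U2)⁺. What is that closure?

U1 ∩ U2 = {E}.
E → C applies, adding C
Closure: {CE}.

CE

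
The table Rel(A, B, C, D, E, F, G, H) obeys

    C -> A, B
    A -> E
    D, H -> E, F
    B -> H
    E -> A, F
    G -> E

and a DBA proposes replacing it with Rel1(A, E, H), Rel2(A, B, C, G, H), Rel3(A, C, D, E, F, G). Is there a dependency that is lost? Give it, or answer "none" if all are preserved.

D, H -> E, F

Check D, H → E, F: no single fragment contains all of {D, E, F, H}, and the restricted closure of {D, H} across the fragments never reaches {E, F}.
C → A, B is preserved.
A → E is preserved.
B → H is preserved.
E → A, F is preserved.
G → E is preserved.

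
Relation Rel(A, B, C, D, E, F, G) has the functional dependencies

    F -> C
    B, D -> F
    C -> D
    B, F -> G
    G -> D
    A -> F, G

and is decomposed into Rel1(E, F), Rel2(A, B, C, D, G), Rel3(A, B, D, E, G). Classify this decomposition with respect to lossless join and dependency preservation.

lossy and not dependency-preserving

Lossless test (chase): Rows 2 and 3 agree on B, D; apply B, D→F and equate their F entries. Rows 2 and 3 agree on F; apply F→C and equate their C entries. No row becomes fully distinguished — the join is lossy.
Dependency preservation: the restricted closure of {F} across the fragments never reaches {C}, so F → C cannot be enforced without a join — not preserved.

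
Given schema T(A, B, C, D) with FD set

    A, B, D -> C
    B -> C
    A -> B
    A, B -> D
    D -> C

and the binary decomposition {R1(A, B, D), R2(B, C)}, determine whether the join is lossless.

Common attributes: R1 ∩ R2 = {B}.
Closure of {B}: B → C applies, adding C. So (B)⁺ = {B, C}.
This closure contains every attribute of R2, so R1 ∩ R2 → R2. The join is lossless.

Yes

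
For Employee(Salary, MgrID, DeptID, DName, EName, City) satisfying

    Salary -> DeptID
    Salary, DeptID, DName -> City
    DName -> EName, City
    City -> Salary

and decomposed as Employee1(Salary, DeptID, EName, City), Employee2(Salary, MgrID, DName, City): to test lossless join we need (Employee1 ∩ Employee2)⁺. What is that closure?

Salary, DeptID, City

Employee1 ∩ Employee2 = {Salary, City}.
Salary → DeptID applies, adding DeptID
Closure: {Salary, DeptID, City}.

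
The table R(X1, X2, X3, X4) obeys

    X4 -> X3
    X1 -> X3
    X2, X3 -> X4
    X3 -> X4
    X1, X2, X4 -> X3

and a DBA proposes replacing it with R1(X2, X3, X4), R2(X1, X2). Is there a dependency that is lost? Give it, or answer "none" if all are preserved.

Check X1 → X3: no single fragment contains all of {X1, X3}, and the restricted closure of {X1} across the fragments never reaches {X3}.
X4 → X3 is preserved.
X2, X3 → X4 is preserved.
X3 → X4 is preserved.
X1, X2, X4 → X3 is preserved.

X1 -> X3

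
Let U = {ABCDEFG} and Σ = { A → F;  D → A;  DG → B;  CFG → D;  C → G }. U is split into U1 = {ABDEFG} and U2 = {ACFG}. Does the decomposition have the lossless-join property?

No

Common attributes: U1 ∩ U2 = {AFG}.
No dependency enlarges {AFG}, so (AFG)⁺ = {AFG}.
The closure contains neither all of U1 = {ABDEFG} nor all of U2 = {ACFG}, so the common attributes are not a superkey of either fragment. The join is lossy.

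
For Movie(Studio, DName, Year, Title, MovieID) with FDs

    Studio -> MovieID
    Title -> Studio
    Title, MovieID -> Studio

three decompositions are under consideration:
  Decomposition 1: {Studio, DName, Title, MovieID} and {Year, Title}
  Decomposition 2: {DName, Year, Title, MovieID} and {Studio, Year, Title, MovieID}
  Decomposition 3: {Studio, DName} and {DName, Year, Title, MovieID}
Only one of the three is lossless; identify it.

Decomposition 1: common = {Title}, closure = {Studio, Title, MovieID} → lossy.
Decomposition 2: common = {Year, Title, MovieID}, closure = {Studio, Year, Title, MovieID} → lossless.
Decomposition 3: common = {DName}, closure = {DName} → lossy.

Decomposition 2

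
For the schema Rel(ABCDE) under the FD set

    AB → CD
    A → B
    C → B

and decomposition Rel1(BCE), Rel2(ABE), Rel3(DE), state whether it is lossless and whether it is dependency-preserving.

lossy and not dependency-preserving

Lossless test (chase): applying each FD to every pair of rows produces no changes in the tableau, so no row becomes fully distinguished — the join is lossy.
Dependency preservation: the restricted closure of {AB} across the fragments never reaches {CD}, so AB → CD cannot be enforced without a join — not preserved.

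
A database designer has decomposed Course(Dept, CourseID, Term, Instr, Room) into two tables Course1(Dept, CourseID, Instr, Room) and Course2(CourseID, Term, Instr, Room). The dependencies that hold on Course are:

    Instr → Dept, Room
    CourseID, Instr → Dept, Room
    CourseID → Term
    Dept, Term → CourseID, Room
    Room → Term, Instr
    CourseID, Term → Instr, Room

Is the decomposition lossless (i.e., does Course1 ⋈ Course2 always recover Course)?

Yes

Common attributes: Course1 ∩ Course2 = {CourseID, Instr, Room}.
Closure of {CourseID, Instr, Room}: Instr → Dept, Room applies, adding Dept; CourseID → Term applies, adding Term. So (CourseID, Instr, Room)⁺ = {Dept, CourseID, Term, Instr, Room}.
This closure contains every attribute of Course1, so Course1 ∩ Course2 → Course1. The join is lossless.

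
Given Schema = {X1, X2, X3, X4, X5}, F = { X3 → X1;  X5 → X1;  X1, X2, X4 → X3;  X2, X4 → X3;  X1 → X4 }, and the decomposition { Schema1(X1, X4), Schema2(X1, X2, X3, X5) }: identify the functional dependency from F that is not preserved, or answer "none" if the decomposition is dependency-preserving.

Check X2, X4 → X3: no single fragment contains all of {X2, X3, X4}, and the restricted closure of {X2, X4} across the fragments never reaches {X3}.
X3 → X1 is preserved.
X5 → X1 is preserved.
X1, X2, X4 → X3 is preserved.
X1 → X4 is preserved.

X2, X4 → X3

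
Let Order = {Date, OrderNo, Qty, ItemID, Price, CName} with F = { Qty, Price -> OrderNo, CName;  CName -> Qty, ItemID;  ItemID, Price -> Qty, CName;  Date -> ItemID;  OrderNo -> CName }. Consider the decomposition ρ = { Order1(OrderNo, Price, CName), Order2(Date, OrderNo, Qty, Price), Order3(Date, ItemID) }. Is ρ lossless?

Yes

Chase test. Columns are Date, OrderNo, Qty, ItemID, Price, CName; row i has aⱼ where attribute j ∈ Orderi, else bᵢⱼ.
Initial tableau (one row per fragment):
  row 1: b11 a2 b13 b14 a5 a6
  row 2: a1 a2 a3 b24 a5 b26
  row 3: a1 b32 b33 a4 b35 b36
Rows 2 and 3 agree on Date; apply Date→ItemID and equate their ItemID entries.
Rows 1 and 2 agree on OrderNo; apply OrderNo→CName and equate their CName entries.
Rows 1 and 2 agree on CName; apply CName→Qty, ItemID and equate their Qty, ItemID entries.
Row 2 is now all distinguished symbols — the join is lossless.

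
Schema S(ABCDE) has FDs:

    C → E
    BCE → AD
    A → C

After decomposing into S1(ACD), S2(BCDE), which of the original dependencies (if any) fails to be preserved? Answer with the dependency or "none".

BCE → AD

Check BCE → AD: no single fragment contains all of {ABCDE}, and the restricted closure of {BCE} across the fragments never reaches {AD}.
C → E is preserved.
A → C is preserved.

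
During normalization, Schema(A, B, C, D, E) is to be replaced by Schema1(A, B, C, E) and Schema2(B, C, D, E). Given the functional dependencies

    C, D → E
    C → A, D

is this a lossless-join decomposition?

Yes

Common attributes: Schema1 ∩ Schema2 = {B, C, E}.
Closure of {B, C, E}: C → A, D applies, adding A, D. So (B, C, E)⁺ = {A, B, C, D, E}.
This closure contains every attribute of Schema1, so Schema1 ∩ Schema2 → Schema1. The join is lossless.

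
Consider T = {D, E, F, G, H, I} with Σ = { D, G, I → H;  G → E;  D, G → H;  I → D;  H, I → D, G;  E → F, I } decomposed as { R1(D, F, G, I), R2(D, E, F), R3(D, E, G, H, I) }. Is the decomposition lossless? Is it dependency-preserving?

lossless and dependency-preserving

Lossless test (chase): Rows 1 and 3 agree on D, G, I; apply D, G, I→H and equate their H entries. Rows 1 and 3 agree on G; apply G→E and equate their E entries. Rows 1 and 2 agree on E; apply E→F, I and equate their F, I entries. Rows 1 and 3 agree on E; apply E→F, I and equate their F, I entries. Row 1 is now all distinguished symbols — the join is lossless.
Dependency preservation: E → F, I is not contained in any single fragment, but the restricted closure of its left-hand side across the fragments still reaches the right-hand side; the remaining FDs each lie inside some fragment. All dependencies are preserved.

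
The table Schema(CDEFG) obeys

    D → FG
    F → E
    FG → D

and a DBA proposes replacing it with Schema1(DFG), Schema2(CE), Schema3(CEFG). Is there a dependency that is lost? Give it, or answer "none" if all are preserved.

D → FG lies within Schema1.
F → E lies within Schema3.
FG → D lies within Schema1.
Every dependency is enforceable on the fragments, so the decomposition is dependency-preserving.

none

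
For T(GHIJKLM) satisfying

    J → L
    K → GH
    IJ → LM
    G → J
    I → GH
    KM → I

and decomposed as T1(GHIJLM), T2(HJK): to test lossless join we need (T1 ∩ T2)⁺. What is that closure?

T1 ∩ T2 = {HJ}.
J → L applies, adding L
Closure: {HJL}.

HJL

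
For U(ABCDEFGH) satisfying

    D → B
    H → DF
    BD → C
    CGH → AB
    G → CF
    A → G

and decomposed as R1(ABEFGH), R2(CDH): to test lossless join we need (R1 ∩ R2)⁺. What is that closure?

R1 ∩ R2 = {H}.
H → DF applies, adding DF
D → B applies, adding B
BD → C applies, adding C
Closure: {BCDFH}.

BCDFH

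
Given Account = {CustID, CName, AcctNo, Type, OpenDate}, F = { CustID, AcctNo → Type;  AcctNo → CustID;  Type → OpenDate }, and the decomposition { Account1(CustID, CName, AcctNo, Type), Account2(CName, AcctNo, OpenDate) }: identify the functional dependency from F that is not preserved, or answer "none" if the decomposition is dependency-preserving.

Check Type → OpenDate: no single fragment contains all of {Type, OpenDate}, and the restricted closure of {Type} across the fragments never reaches {OpenDate}.
CustID, AcctNo → Type is preserved.
AcctNo → CustID is preserved.

Type → OpenDate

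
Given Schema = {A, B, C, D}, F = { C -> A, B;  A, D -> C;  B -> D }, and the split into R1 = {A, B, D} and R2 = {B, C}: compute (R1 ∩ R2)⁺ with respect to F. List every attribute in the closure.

B, D

R1 ∩ R2 = {B}.
B → D applies, adding D
Closure: {B, D}.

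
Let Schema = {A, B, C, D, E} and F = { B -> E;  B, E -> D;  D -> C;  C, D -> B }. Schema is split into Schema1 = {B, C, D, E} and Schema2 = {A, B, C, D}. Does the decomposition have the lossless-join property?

Common attributes: Schema1 ∩ Schema2 = {B, C, D}.
Closure of {B, C, D}: B → E applies, adding E. So (B, C, D)⁺ = {B, C, D, E}.
This closure contains every attribute of Schema1, so Schema1 ∩ Schema2 → Schema1. The join is lossless.

Yes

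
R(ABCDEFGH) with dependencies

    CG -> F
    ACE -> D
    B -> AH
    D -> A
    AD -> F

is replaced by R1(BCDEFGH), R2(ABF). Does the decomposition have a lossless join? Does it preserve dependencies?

Lossless test: (BF)⁺ = {ABFH}, which contains all of one fragment — lossless.
Dependency preservation: the restricted closure of {ACE} across the fragments never reaches {D}, so ACE → D cannot be enforced without a join — not preserved.

lossless but not dependency-preserving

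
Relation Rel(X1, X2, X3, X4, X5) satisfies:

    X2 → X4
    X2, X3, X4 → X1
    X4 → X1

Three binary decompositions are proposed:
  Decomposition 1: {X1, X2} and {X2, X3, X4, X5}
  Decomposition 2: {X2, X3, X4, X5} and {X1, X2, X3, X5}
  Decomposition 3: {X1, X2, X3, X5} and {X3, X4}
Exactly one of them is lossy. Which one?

Decomposition 3

Decomposition 1: common = {X2}, closure = {X1, X2, X4} → lossless.
Decomposition 2: common = {X2, X3, X5}, closure = {X1, X2, X3, X4, X5} → lossless.
Decomposition 3: common = {X3}, closure = {X3} → lossy.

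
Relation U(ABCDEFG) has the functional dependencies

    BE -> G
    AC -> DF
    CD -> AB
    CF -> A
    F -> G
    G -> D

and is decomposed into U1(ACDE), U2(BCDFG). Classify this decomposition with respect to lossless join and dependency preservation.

Lossless test: (CD)⁺ = {ABCDFG}, which contains all of one fragment — lossless.
Dependency preservation: the restricted closure of {BE} across the fragments never reaches {G}, so BE → G cannot be enforced without a join — not preserved.

lossless but not dependency-preserving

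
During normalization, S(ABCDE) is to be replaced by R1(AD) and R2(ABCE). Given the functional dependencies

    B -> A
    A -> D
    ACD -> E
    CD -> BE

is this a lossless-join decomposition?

Yes

Common attributes: R1 ∩ R2 = {A}.
Closure of {A}: A → D applies, adding D. So (A)⁺ = {AD}.
This closure contains every attribute of R1, so R1 ∩ R2 → R1. The join is lossless.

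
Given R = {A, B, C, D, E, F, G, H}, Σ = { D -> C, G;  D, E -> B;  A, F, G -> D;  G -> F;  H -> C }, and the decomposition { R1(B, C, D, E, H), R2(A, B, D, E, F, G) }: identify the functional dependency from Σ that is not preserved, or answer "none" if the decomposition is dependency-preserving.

D → C, G: restricted closure across fragments reaches C, G.
D, E → B lies within R1.
A, F, G → D lies within R2.
G → F lies within R2.
H → C lies within R1.
Every dependency is enforceable on the fragments, so the decomposition is dependency-preserving.

none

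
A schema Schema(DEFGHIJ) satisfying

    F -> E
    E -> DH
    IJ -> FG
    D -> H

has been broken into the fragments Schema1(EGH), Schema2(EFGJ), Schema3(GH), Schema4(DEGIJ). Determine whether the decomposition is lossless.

No

Chase test. Columns are DEFGHIJ; row i has aⱼ where attribute j ∈ Schemai, else bᵢⱼ.
Initial tableau (one row per fragment):
  row 1: b11 a2 b13 a4 a5 b16 b17
  row 2: b21 a2 a3 a4 b25 b26 a7
  row 3: b31 b32 b33 a4 a5 b36 b37
  row 4: a1 a2 b43 a4 b45 a6 a7
Rows 1 and 2 agree on E; apply E→DH and equate their DH entries.
Rows 1 and 4 agree on E; apply E→DH and equate their DH entries.
No row becomes fully distinguished — the join is lossy.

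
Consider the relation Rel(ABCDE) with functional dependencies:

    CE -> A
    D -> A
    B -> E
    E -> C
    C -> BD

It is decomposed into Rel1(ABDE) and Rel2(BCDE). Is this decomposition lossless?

Common attributes: Rel1 ∩ Rel2 = {BDE}.
Closure of {BDE}: D → A applies, adding A; E → C applies, adding C. So (BDE)⁺ = {ABCDE}.
This closure contains every attribute of Rel1, so Rel1 ∩ Rel2 → Rel1. The join is lossless.

Yes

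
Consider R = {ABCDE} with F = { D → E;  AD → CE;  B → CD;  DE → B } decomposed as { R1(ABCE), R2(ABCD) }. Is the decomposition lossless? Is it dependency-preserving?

lossless and dependency-preserving

Lossless test: (ABC)⁺ = {ABCDE}, which contains all of one fragment — lossless.
Dependency preservation: D → E; AD → CE; DE → B are not contained in any single fragment, but the restricted closure of each left-hand side across the fragments still reaches the right-hand side; the remaining FDs each lie inside some fragment. All dependencies are preserved.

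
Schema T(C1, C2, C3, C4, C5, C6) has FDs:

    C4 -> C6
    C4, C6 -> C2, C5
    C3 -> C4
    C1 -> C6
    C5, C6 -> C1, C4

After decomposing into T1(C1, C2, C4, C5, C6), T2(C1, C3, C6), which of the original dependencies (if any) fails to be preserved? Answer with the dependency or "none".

Check C3 → C4: no single fragment contains all of {C3, C4}, and the restricted closure of {C3} across the fragments never reaches {C4}.
C4 → C6 is preserved.
C4, C6 → C2, C5 is preserved.
C1 → C6 is preserved.
C5, C6 → C1, C4 is preserved.

C3 -> C4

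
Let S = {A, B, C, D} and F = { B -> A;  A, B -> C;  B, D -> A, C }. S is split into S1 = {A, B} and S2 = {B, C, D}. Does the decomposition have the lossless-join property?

Common attributes: S1 ∩ S2 = {B}.
Closure of {B}: B → A applies, adding A; A, B → C applies, adding C. So (B)⁺ = {A, B, C}.
This closure contains every attribute of S1, so S1 ∩ S2 → S1. The join is lossless.

Yes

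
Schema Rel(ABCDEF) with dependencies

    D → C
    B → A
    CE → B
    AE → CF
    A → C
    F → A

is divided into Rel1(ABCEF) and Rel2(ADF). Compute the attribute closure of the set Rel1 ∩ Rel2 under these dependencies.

ACF

Rel1 ∩ Rel2 = {AF}.
A → C applies, adding C
Closure: {ACF}.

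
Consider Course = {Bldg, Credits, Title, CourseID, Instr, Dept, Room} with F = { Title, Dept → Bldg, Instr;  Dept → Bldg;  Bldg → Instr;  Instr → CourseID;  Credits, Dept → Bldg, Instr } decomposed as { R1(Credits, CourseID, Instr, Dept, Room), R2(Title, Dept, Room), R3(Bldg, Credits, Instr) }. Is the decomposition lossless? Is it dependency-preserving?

lossy and not dependency-preserving

Lossless test (chase): Rows 1 and 2 agree on Dept; apply Dept→Bldg and equate their Bldg entries. Rows 1 and 2 agree on Bldg; apply Bldg→Instr and equate their Instr entries. Rows 1 and 2 agree on Instr; apply Instr→CourseID and equate their CourseID entries. Rows 1 and 3 agree on Instr; apply Instr→CourseID and equate their CourseID entries. No row becomes fully distinguished — the join is lossy.
Dependency preservation: the restricted closure of {Title, Dept} across the fragments never reaches {Bldg, Instr}, so Title, Dept → Bldg, Instr cannot be enforced without a join — not preserved.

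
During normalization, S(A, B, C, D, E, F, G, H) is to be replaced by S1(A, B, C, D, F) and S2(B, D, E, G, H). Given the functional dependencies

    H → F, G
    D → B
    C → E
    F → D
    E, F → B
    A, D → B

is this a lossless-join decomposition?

Common attributes: S1 ∩ S2 = {B, D}.
No dependency enlarges {B, D}, so (B, D)⁺ = {B, D}.
The closure contains neither all of S1 = {A, B, C, D, F} nor all of S2 = {B, D, E, G, H}, so the common attributes are not a superkey of either fragment. The join is lossy.

No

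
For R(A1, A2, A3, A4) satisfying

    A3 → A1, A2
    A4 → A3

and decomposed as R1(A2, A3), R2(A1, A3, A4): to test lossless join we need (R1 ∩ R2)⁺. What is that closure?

A1, A2, A3

R1 ∩ R2 = {A3}.
A3 → A1, A2 applies, adding A1, A2
Closure: {A1, A2, A3}.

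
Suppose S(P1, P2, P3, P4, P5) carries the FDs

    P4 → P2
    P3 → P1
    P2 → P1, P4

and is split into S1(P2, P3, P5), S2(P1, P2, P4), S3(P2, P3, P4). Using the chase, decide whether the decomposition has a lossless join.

Yes

Chase test. Columns are P1, P2, P3, P4, P5; row i has aⱼ where attribute j ∈ Si, else bᵢⱼ.
Initial tableau (one row per fragment):
  row 1: b11 a2 a3 b14 a5
  row 2: a1 a2 b23 a4 b25
  row 3: b31 a2 a3 a4 b35
Rows 1 and 3 agree on P3; apply P3→P1 and equate their P1 entries.
Rows 1 and 2 agree on P2; apply P2→P1, P4 and equate their P1, P4 entries.
Row 1 is now all distinguished symbols — the join is lossless.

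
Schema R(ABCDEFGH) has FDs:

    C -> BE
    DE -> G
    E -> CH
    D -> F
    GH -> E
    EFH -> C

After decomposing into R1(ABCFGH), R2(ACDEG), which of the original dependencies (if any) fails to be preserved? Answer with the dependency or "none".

D -> F

Check D → F: no single fragment contains all of {DF}, and the restricted closure of {D} across the fragments never reaches {F}.
C → BE is preserved.
DE → G is preserved.
E → CH is preserved.
GH → E is preserved.
EFH → C is preserved.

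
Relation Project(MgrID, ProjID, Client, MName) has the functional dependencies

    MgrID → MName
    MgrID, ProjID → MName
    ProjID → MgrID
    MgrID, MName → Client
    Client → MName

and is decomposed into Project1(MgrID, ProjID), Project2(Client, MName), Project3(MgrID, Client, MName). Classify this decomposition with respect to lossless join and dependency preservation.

Lossless test (chase): Rows 1 and 3 agree on MgrID; apply MgrID→MName and equate their MName entries. Rows 1 and 3 agree on MgrID, MName; apply MgrID, MName→Client and equate their Client entries. Row 1 is now all distinguished symbols — the join is lossless.
Dependency preservation: MgrID, ProjID → MName is not contained in any single fragment, but the restricted closure of its left-hand side across the fragments still reaches the right-hand side; the remaining FDs each lie inside some fragment. All dependencies are preserved.

lossless and dependency-preserving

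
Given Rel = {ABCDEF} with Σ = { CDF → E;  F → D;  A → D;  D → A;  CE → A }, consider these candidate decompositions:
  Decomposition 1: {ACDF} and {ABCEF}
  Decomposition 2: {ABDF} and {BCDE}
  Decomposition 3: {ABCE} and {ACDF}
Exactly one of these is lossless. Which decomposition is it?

Decomposition 1

Decomposition 1: common = {ACF}, closure = {ACDEF} → lossless.
Decomposition 2: common = {BD}, closure = {ABD} → lossy.
Decomposition 3: common = {AC}, closure = {ACD} → lossy.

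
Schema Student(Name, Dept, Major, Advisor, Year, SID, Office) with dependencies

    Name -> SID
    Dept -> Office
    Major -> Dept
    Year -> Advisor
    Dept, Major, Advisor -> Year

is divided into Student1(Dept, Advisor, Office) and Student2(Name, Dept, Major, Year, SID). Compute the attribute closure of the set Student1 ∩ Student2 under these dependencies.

Student1 ∩ Student2 = {Dept}.
Dept → Office applies, adding Office
Closure: {Dept, Office}.

Dept, Office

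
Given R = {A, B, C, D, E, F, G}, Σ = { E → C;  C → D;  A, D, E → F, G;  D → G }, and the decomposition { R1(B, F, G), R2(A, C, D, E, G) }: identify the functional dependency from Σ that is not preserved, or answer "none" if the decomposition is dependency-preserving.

Check A, D, E → F, G: no single fragment contains all of {A, D, E, F, G}, and the restricted closure of {A, D, E} across the fragments never reaches {F, G}.
E → C is preserved.
C → D is preserved.
D → G is preserved.

A, D, E → F, G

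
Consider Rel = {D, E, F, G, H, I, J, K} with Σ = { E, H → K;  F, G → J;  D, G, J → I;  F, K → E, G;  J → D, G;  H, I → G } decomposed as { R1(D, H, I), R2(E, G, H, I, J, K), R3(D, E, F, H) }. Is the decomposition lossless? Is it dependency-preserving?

Lossless test (chase): Rows 2 and 3 agree on E, H; apply E, H→K and equate their K entries. Rows 1 and 2 agree on H, I; apply H, I→G and equate their G entries. No row becomes fully distinguished — the join is lossy.
Dependency preservation: the restricted closure of {F, G} across the fragments never reaches {J}, so F, G → J cannot be enforced without a join — not preserved.

lossy and not dependency-preserving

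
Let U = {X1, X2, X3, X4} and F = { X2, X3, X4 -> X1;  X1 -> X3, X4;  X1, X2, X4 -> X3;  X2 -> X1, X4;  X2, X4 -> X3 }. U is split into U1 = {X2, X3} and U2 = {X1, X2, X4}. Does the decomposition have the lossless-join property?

Yes

Common attributes: U1 ∩ U2 = {X2}.
Closure of {X2}: X2 → X1, X4 applies, adding X1, X4; X2, X4 → X3 applies, adding X3. So (X2)⁺ = {X1, X2, X3, X4}.
This closure contains every attribute of U1, so U1 ∩ U2 → U1. The join is lossless.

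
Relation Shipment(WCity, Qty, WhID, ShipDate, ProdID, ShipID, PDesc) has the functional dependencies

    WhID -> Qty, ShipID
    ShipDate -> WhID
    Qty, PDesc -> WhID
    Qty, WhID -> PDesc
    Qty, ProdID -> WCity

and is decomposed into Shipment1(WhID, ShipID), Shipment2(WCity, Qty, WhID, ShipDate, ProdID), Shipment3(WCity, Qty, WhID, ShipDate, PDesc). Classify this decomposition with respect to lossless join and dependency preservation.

Lossless test (chase): Rows 1 and 2 agree on WhID; apply WhID→Qty, ShipID and equate their Qty, ShipID entries. Rows 1 and 3 agree on WhID; apply WhID→Qty, ShipID and equate their Qty, ShipID entries. Rows 1 and 2 agree on Qty, WhID; apply Qty, WhID→PDesc and equate their PDesc entries. Rows 1 and 3 agree on Qty, WhID; apply Qty, WhID→PDesc and equate their PDesc entries. Row 2 is now all distinguished symbols — the join is lossless.
Dependency preservation: WhID → Qty, ShipID is not contained in any single fragment, but the restricted closure of its left-hand side across the fragments still reaches the right-hand side; the remaining FDs each lie inside some fragment. All dependencies are preserved.

lossless and dependency-preserving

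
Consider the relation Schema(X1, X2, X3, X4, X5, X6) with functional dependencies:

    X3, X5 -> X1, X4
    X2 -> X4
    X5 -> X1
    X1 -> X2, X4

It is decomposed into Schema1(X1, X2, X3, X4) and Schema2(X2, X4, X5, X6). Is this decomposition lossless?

Common attributes: Schema1 ∩ Schema2 = {X2, X4}.
No dependency enlarges {X2, X4}, so (X2, X4)⁺ = {X2, X4}.
The closure contains neither all of Schema1 = {X1, X2, X3, X4} nor all of Schema2 = {X2, X4, X5, X6}, so the common attributes are not a superkey of either fragment. The join is lossy.

No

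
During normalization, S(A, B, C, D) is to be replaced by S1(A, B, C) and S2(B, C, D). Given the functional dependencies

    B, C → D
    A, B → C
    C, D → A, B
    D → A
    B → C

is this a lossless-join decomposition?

Yes

Common attributes: S1 ∩ S2 = {B, C}.
Closure of {B, C}: B, C → D applies, adding D; C, D → A, B applies, adding A. So (B, C)⁺ = {A, B, C, D}.
This closure contains every attribute of S1, so S1 ∩ S2 → S1. The join is lossless.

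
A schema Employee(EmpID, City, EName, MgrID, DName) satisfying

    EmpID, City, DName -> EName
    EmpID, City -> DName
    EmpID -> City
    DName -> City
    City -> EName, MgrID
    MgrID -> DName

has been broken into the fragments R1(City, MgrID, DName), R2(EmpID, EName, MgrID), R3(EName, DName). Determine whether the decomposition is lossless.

Chase test. Columns are EmpID, City, EName, MgrID, DName; row i has aⱼ where attribute j ∈ Ri, else bᵢⱼ.
Initial tableau (one row per fragment):
  row 1: b11 a2 b13 a4 a5
  row 2: a1 b22 a3 a4 b25
  row 3: b31 b32 a3 b34 a5
Rows 1 and 3 agree on DName; apply DName→City and equate their City entries.
Rows 1 and 3 agree on City; apply City→EName, MgrID and equate their EName, MgrID entries.
Rows 1 and 2 agree on MgrID; apply MgrID→DName and equate their DName entries.
Rows 1 and 2 agree on DName; apply DName→City and equate their City entries.
Row 2 is now all distinguished symbols — the join is lossless.

Yes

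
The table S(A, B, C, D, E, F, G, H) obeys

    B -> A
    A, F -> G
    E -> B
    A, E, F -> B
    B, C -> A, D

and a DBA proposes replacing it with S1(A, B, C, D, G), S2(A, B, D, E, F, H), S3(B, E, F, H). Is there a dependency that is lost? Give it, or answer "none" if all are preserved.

A, F -> G

Check A, F → G: no single fragment contains all of {A, F, G}, and the restricted closure of {A, F} across the fragments never reaches {G}.
B → A is preserved.
E → B is preserved.
A, E, F → B is preserved.
B, C → A, D is preserved.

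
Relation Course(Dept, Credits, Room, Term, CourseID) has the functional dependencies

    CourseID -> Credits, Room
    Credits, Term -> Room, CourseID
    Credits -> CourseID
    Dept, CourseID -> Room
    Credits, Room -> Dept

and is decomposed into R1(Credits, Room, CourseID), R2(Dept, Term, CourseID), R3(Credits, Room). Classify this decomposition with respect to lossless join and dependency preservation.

Lossless test (chase): Rows 1 and 2 agree on CourseID; apply CourseID→Credits, Room and equate their Credits, Room entries. Rows 1 and 3 agree on Credits; apply Credits→CourseID and equate their CourseID entries. Rows 1 and 2 agree on Credits, Room; apply Credits, Room→Dept and equate their Dept entries. Rows 1 and 3 agree on Credits, Room; apply Credits, Room→Dept and equate their Dept entries. Row 2 is now all distinguished symbols — the join is lossless.
Dependency preservation: Credits, Term → Room, CourseID; Dept, CourseID → Room; Credits, Room → Dept are not contained in any single fragment, but the restricted closure of each left-hand side across the fragments still reaches the right-hand side; the remaining FDs each lie inside some fragment. All dependencies are preserved.

lossless and dependency-preserving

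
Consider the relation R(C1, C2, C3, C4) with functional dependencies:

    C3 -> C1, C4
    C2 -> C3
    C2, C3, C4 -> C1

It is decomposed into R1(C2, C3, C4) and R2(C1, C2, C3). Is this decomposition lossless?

Yes

Common attributes: R1 ∩ R2 = {C2, C3}.
Closure of {C2, C3}: C3 → C1, C4 applies, adding C1, C4. So (C2, C3)⁺ = {C1, C2, C3, C4}.
This closure contains every attribute of R1, so R1 ∩ R2 → R1. The join is lossless.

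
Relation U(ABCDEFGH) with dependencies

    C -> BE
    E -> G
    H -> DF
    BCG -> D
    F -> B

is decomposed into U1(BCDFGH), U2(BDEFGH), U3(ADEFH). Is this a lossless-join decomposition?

Chase test. Columns are ABCDEFGH; row i has aⱼ where attribute j ∈ Ui, else bᵢⱼ.
Initial tableau (one row per fragment):
  row 1: b11 a2 a3 a4 b15 a6 a7 a8
  row 2: b21 a2 b23 a4 a5 a6 a7 a8
  row 3: a1 b32 b33 a4 a5 a6 b37 a8
Rows 2 and 3 agree on E; apply E→G and equate their G entries.
Rows 1 and 3 agree on F; apply F→B and equate their B entries.
No row becomes fully distinguished — the join is lossy.

No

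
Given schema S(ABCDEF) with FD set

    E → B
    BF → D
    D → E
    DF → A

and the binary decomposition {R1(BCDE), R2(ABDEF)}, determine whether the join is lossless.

No

Common attributes: R1 ∩ R2 = {BDE}.
No dependency enlarges {BDE}, so (BDE)⁺ = {BDE}.
The closure contains neither all of R1 = {BCDE} nor all of R2 = {ABDEF}, so the common attributes are not a superkey of either fragment. The join is lossy.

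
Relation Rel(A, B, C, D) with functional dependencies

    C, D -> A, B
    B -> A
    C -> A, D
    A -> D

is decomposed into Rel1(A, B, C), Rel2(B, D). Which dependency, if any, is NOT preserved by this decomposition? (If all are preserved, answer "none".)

Check A → D: no single fragment contains all of {A, D}, and the restricted closure of {A} across the fragments never reaches {D}.
C, D → A, B is preserved.
B → A is preserved.
C → A, D is preserved.

A -> D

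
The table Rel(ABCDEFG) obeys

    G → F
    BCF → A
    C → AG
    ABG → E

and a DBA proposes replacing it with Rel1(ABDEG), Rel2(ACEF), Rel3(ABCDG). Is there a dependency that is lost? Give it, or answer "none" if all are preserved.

G → F

Check G → F: no single fragment contains all of {FG}, and the restricted closure of {G} across the fragments never reaches {F}.
BCF → A is preserved.
C → AG is preserved.
ABG → E is preserved.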